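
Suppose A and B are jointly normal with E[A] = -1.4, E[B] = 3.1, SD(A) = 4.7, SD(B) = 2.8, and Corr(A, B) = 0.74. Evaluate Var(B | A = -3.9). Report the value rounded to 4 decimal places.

Var(B | A=x) = (1 − ρ²)·σ_B².
Var(B | A=-3.9) = (2.8)²·(1 − (0.74)²) = 7.84·0.4524 = 3.5468.

3.5468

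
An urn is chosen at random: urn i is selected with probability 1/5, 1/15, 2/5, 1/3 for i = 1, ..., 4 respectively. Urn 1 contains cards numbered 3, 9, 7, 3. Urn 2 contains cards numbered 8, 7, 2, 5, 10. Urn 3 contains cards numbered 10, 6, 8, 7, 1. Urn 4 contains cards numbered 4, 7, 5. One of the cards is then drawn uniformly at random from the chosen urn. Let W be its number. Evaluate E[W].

E[W | urn 1] = (3+9+7+3)/4 = 11/2.
E[W | urn 2] = (8+7+2+5+10)/5 = 32/5.
E[W | urn 3] = (10+6+8+7+1)/5 = 32/5.
E[W | urn 4] = (4+7+5)/3 = 16/3.
By the law of total expectation,
E[W] = (1/5)·(11/2) + (1/15)·(32/5) + (2/5)·(32/5) + (1/3)·(16/3) = 2639/450.

2639/450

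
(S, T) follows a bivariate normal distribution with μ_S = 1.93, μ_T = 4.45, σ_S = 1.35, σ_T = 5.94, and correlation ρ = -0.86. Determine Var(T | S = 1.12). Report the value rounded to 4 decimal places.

Var(T | S=x) = (1 − ρ²)·σ_T².
Var(T | S=1.12) = (5.94)²·(1 − (-0.86)²) = 35.2836·0.2604 = 9.1878.

9.1878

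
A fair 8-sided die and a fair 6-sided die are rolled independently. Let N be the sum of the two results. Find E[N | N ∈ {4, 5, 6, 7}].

52/9

P(N ∈ {4, 5, 6, 7}) = 3/8.
Σ over the event: 4·1/16 + 5·1/12 + 6·5/48 + 7·1/8 = 13/6.
E[N | N ∈ {4, 5, 6, 7}] = (13/6) / (3/8) = 52/9.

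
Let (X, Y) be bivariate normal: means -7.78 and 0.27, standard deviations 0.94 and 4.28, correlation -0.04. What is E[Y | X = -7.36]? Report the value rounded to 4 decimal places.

The regression of Y on X has slope ρ·σ_Y/σ_X and passes through (μ_X, μ_Y).
E[Y | X=-7.36] = 0.27 + (-0.04)·(4.28/0.94)·(-7.36 − (-7.78)) = 0.27 + (-0.18213)·(0.42) = 0.1935.

0.1935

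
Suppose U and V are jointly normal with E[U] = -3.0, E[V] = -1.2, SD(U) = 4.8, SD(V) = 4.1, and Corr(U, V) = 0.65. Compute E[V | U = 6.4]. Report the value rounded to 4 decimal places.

For a bivariate normal, E[V | U=x] = μ_V + ρ·(σ_V/σ_U)·(x − μ_U).
E[V | U=6.4] = -1.2 + (0.65)·(4.1/4.8)·(6.4 − (-3.0)) = -1.2 + (0.55521)·(9.4) = 4.0190.

4.0190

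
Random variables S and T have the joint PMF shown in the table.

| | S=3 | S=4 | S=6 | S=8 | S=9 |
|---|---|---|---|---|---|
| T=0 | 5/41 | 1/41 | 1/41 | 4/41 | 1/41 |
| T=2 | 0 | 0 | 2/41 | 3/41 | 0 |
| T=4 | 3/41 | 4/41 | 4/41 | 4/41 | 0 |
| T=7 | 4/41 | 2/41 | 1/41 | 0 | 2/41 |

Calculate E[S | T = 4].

P(T = 4) = 15/41.
Summing S·P(S=x,T=y) over the conditioning event gives 81/41.
E[S | T = 4] = (81/41) / (15/41) = 27/5.

27/5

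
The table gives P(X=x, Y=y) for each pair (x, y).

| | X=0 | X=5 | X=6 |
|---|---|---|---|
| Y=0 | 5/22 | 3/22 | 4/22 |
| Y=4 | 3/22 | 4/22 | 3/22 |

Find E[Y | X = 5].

16/7

P(X = 5) = 7/22.
Σ Y·P over the event = 0·(3/22) + 4·(4/22) = 8/11.
E[Y | X = 5] = (8/11) / (7/22) = 16/7.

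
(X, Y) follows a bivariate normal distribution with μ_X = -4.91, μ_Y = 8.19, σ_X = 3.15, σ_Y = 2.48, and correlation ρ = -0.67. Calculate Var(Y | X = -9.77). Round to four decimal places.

3.3895

The conditional variance in a bivariate normal is σ_Y²(1 − ρ²), independent of x.
Var(Y | X=-9.77) = (2.48)²·(1 − (-0.67)²) = 6.1504·0.5511 = 3.3895.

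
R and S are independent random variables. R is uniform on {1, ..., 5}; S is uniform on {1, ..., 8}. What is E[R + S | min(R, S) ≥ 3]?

19/2

P(min(R, S) ≥ 3) = 9/20.
Summing (R+S)·P(x,y) over outcomes with min(R, S) ≥ 3 gives 171/40.
E[R + S | min(R, S) ≥ 3] = (171/40) / (9/20) = 19/2.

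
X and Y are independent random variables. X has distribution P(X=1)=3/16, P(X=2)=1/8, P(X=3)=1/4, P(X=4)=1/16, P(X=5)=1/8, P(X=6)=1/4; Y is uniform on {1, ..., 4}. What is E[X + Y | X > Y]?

P(X > Y) = 37/64.
Summing (X+Y)·P(x,y) over outcomes with X > Y gives 4.
E[X + Y | X > Y] = (4) / (37/64) = 256/37.

256/37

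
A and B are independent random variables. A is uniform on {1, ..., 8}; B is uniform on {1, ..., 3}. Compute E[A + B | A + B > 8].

29/3

Outcomes with A + B > 8: (6,3), (7,2), (7,3), (8,1), (8,2), (8,3), each with probability 1/24.
E[A + B | A + B > 8] = (9 + 9 + 10 + 9 + 10 + 11) / 6 = 29/3.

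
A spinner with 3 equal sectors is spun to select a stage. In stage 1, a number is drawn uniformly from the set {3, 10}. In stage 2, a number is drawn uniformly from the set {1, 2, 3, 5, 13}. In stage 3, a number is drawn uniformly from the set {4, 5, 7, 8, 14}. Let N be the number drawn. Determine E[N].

63/10

E[N | stage 1] = (3+10)/2 = 13/2.
E[N | stage 2] = (1+2+3+5+13)/5 = 24/5.
E[N | stage 3] = (4+5+7+8+14)/5 = 38/5.
E[N] = (1/3)·(13/2) + (1/3)·(24/5) + (1/3)·(38/5) = 63/10.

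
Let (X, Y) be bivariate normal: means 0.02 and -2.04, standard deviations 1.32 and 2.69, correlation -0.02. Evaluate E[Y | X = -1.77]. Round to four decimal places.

The regression of Y on X has slope ρ·σ_Y/σ_X and passes through (μ_X, μ_Y).
E[Y | X=-1.77] = -2.04 + (-0.02)·(2.69/1.32)·(-1.77 − (0.02)) = -2.04 + (-0.040758)·(-1.79) = -1.9670.

-1.9670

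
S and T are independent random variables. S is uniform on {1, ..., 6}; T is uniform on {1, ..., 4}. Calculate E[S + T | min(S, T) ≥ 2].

7

P(min(S, T) ≥ 2) = 5/8.
Summing (S+T)·P(x,y) over outcomes with min(S, T) ≥ 2 gives 35/8.
E[S + T | min(S, T) ≥ 2] = (35/8) / (5/8) = 7.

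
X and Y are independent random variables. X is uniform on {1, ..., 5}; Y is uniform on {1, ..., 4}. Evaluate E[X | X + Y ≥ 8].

Outcomes with X + Y ≥ 8: (4,4), (5,3), (5,4), each with probability 1/20.
E[X | X + Y ≥ 8] = (4 + 5 + 5) / 3 = 14/3.

14/3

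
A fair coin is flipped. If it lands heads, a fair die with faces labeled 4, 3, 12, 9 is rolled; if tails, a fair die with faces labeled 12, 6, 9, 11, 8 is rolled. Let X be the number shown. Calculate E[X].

81/10

E[X | heads] = (4+3+12+9)/4 = 7.
E[X | tails] = (12+6+9+11+8)/5 = 46/5.
E[X] = (1/2)·(7) + (1/2)·(46/5) = 81/10.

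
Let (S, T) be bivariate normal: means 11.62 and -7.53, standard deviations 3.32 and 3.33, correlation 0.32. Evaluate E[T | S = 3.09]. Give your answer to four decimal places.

E[T | S=x] = μ_T + ρ(σ_T/σ_S)(x − μ_S) for jointly normal variables.
E[T | S=3.09] = -7.53 + (0.32)·(3.33/3.32)·(3.09 − (11.62)) = -7.53 + (0.32096)·(-8.53) = -10.2678.

-10.2678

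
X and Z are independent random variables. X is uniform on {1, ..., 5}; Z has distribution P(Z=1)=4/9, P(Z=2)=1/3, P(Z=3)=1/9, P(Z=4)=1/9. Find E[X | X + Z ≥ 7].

P(X + Z ≥ 7) = 8/45.
Summing X·P(x,y) over outcomes with X + Z ≥ 7 gives 4/5.
E[X | X + Z ≥ 7] = (4/5) / (8/45) = 9/2.

9/2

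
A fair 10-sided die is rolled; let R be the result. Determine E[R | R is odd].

5

Given R is odd, R is equally likely to be any of {1, 3, 5, 7, 9}.
E[R | R is odd] = (1 + 3 + 5 + 7 + 9) / 5 = 5.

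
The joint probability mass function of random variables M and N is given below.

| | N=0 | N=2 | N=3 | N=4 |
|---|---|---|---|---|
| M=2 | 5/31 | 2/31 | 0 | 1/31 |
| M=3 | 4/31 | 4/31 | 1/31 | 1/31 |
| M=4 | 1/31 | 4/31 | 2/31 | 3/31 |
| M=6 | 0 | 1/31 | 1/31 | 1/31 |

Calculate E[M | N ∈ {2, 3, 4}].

26/7

P(N ∈ {2, 3, 4}) = 21/31.
Summing M·P(M=x,N=y) over the conditioning event gives 78/31.
E[M | N ∈ {2, 3, 4}] = (78/31) / (21/31) = 26/7.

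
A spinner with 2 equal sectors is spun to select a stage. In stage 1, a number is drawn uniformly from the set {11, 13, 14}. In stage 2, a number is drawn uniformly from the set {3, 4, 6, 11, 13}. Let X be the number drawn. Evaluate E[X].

301/30

E[X | stage 1] = (11+13+14)/3 = 38/3.
E[X | stage 2] = (3+4+6+11+13)/5 = 37/5.
By the law of total expectation,
E[X] = (1/2)·(38/3) + (1/2)·(37/5) = 301/30.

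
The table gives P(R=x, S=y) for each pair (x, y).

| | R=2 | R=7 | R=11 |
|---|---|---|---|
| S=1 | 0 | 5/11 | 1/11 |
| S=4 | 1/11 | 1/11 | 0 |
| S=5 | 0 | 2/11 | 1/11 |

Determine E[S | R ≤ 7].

P(R ≤ 7) = 9/11.
Summing S·P(R=x,S=y) over the conditioning event gives 23/11.
E[S | R ≤ 7] = (23/11) / (9/11) = 23/9.

23/9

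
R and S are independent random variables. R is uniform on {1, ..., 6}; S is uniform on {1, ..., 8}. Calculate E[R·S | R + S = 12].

103/3

P(R + S = 12) = 1/16.
Summing RS·P(x,y) over outcomes with R + S = 12 gives 103/48.
E[R·S | R + S = 12] = (103/48) / (1/16) = 103/3.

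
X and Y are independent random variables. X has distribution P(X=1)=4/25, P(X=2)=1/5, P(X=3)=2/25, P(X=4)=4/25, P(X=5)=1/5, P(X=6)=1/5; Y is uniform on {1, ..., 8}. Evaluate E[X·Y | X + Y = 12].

P(X + Y = 12) = 7/100.
Summing XY·P(x,y) over outcomes with X + Y = 12 gives 483/200.
E[X·Y | X + Y = 12] = (483/200) / (7/100) = 69/2.

69/2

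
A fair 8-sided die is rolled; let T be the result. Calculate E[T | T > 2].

Given T > 2, T is equally likely to be any of {3, 4, 5, 6, 7, 8}.
E[T | T > 2] = (3 + 4 + 5 + 6 + 7 + 8) / 6 = 11/2.

11/2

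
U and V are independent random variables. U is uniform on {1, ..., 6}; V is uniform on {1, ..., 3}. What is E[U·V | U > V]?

P(U > V) = 2/3.
Summing UV·P(x,y) over outcomes with U > V gives 101/18.
E[U·V | U > V] = (101/18) / (2/3) = 101/12.

101/12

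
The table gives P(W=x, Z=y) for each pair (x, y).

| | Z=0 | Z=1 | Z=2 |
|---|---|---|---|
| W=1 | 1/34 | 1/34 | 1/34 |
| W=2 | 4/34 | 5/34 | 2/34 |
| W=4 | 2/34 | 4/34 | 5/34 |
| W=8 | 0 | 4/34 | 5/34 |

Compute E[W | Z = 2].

P(Z = 2) = 13/34.
Σ W·P over the event = 1·(1/34) + 2·(2/34) + 4·(5/34) + 8·(5/34) = 65/34.
E[W | Z = 2] = (65/34) / (13/34) = 5.

5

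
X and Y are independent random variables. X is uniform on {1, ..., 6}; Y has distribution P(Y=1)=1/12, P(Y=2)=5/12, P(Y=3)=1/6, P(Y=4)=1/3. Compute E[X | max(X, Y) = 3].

5/2

P(max(X, Y) = 3) = 1/6.
Summing X·P(x,y) over outcomes with max(X, Y) = 3 gives 5/12.
E[X | max(X, Y) = 3] = (5/12) / (1/6) = 5/2.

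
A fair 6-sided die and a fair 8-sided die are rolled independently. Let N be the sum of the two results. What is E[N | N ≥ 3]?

P(N ≥ 3) = 47/48.
E[N | N ≥ 3] = (191/24) / (47/48) = 382/47.

382/47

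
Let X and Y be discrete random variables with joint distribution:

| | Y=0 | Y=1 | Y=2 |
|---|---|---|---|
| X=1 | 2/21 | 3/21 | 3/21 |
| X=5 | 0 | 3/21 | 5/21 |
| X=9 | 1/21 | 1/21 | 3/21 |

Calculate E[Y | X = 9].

7/5

P(X = 9) = 5/21.
Summing Y·P(X=x,Y=y) over the conditioning event gives 1/3.
E[Y | X = 9] = (1/3) / (5/21) = 7/5.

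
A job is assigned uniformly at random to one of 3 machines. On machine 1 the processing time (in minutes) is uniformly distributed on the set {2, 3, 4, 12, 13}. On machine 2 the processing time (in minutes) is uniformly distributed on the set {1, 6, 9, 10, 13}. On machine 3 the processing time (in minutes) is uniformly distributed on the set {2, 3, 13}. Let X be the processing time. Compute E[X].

E[X | machine 1] = (2+3+4+12+13)/5 = 34/5.
E[X | machine 2] = (1+6+9+10+13)/5 = 39/5.
E[X | machine 3] = (2+3+13)/3 = 6.
By the law of total expectation,
E[X] = (1/3)·(34/5) + (1/3)·(39/5) + (1/3)·(6) = 103/15.

103/15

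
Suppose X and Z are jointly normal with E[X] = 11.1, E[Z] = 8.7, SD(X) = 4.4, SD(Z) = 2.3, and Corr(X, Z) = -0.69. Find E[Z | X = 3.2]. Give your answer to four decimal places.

The regression of Z on X has slope ρ·σ_Z/σ_X and passes through (μ_X, μ_Z).
E[Z | X=3.2] = 8.7 + (-0.69)·(2.3/4.4)·(3.2 − (11.1)) = 8.7 + (-0.36068)·(-7.9) = 11.5494.

11.5494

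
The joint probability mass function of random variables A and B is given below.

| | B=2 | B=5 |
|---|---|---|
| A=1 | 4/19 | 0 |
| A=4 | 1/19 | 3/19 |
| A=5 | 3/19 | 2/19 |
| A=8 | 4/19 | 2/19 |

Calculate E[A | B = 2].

P(B = 2) = 12/19.
Σ A·P over the event = 1·(4/19) + 4·(1/19) + 5·(3/19) + 8·(4/19) = 55/19.
E[A | B = 2] = (55/19) / (12/19) = 55/12.

55/12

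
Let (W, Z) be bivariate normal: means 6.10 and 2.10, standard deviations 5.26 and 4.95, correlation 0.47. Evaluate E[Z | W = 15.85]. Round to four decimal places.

For a bivariate normal, E[Z | W=x] = μ_Z + ρ·(σ_Z/σ_W)·(x − μ_W).
E[Z | W=15.85] = 2.10 + (0.47)·(4.95/5.26)·(15.85 − (6.10)) = 2.10 + (0.4423)·(9.75) = 6.4124.

6.4124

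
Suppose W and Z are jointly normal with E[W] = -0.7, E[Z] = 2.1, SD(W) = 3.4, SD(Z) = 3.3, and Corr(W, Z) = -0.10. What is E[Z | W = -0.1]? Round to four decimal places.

2.0418

E[Z | W=x] = μ_Z + ρ(σ_Z/σ_W)(x − μ_W) for jointly normal variables.
E[Z | W=-0.1] = 2.1 + (-0.10)·(3.3/3.4)·(-0.1 − (-0.7)) = 2.1 + (-0.097059)·(0.6) = 2.0418.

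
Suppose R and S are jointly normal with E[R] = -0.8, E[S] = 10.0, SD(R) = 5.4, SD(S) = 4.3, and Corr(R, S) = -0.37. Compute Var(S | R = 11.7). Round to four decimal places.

Var(S | R=x) = (1 − ρ²)·σ_S².
Var(S | R=11.7) = (4.3)²·(1 − (-0.37)²) = 18.49·0.8631 = 15.9587.

15.9587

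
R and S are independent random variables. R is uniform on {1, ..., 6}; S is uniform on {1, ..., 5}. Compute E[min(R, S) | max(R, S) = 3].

9/5

P(max(R, S) = 3) = 1/6.
Summing min(R,S)·P(x,y) over outcomes with max(R, S) = 3 gives 3/10.
E[min(R, S) | max(R, S) = 3] = (3/10) / (1/6) = 9/5.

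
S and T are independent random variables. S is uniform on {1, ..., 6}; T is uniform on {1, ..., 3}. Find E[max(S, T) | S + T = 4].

Outcomes with S + T = 4: (1,3), (2,2), (3,1), each with probability 1/18.
E[max(S, T) | S + T = 4] = (3 + 2 + 3) / 3 = 8/3.

8/3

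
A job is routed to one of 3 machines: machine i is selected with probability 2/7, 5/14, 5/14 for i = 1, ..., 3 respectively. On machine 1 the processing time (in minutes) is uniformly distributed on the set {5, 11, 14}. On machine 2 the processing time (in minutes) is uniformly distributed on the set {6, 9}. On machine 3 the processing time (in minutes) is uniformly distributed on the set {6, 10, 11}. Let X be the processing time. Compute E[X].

35/4

E[X | machine 1] = (5+11+14)/3 = 10.
E[X | machine 2] = (6+9)/2 = 15/2.
E[X | machine 3] = (6+10+11)/3 = 9.
E[X] = (2/7)·(10) + (5/14)·(15/2) + (5/14)·(9) = 35/4.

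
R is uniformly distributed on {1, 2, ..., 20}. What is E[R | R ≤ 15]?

8

P(R ≤ 15) = 3/4.
E[R | R ≤ 15] = (6) / (3/4) = 8.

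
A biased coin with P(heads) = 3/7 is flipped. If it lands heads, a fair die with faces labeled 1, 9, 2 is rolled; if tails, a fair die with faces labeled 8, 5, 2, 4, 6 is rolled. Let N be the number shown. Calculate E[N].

E[N | heads] = (1+9+2)/3 = 4.
E[N | tails] = (8+5+2+4+6)/5 = 5.
E[N] = (3/7)·(4) + (4/7)·(5) = 32/7.

32/7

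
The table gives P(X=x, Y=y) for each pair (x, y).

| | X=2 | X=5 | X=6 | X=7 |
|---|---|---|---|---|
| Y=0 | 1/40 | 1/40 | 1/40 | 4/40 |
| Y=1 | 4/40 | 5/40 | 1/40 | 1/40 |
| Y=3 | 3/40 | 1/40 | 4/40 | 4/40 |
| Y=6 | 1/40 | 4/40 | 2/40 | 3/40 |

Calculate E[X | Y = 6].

P(Y = 6) = 1/4.
Σ X·P over the event = 2·(1/40) + 5·(4/40) + 6·(2/40) + 7·(3/40) = 11/8.
E[X | Y = 6] = (11/8) / (1/4) = 11/2.

11/2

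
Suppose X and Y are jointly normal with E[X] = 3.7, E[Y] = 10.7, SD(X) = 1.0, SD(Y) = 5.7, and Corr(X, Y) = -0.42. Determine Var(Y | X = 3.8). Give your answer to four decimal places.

26.7588

The conditional variance in a bivariate normal is σ_Y²(1 − ρ²), independent of x.
Var(Y | X=3.8) = (5.7)²·(1 − (-0.42)²) = 32.49·0.8236 = 26.7588.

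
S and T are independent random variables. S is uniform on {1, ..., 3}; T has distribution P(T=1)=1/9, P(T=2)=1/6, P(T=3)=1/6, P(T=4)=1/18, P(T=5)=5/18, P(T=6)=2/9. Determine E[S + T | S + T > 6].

178/23

P(S + T > 6) = 23/54.
Summing (S+T)·P(x,y) over outcomes with S + T > 6 gives 89/27.
E[S + T | S + T > 6] = (89/27) / (23/54) = 178/23.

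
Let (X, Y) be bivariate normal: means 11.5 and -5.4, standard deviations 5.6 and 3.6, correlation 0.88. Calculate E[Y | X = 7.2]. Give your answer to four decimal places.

-7.8326

For a bivariate normal, E[Y | X=x] = μ_Y + ρ·(σ_Y/σ_X)·(x − μ_X).
E[Y | X=7.2] = -5.4 + (0.88)·(3.6/5.6)·(7.2 − (11.5)) = -5.4 + (0.56571)·(-4.3) = -7.8326.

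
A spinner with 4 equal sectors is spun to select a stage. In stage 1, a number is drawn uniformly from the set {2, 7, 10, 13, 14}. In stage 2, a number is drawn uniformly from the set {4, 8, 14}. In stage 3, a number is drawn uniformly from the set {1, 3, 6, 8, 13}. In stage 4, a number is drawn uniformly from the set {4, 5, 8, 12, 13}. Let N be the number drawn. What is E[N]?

E[N | stage 1] = (2+7+10+13+14)/5 = 46/5.
E[N | stage 2] = (4+8+14)/3 = 26/3.
E[N | stage 3] = (1+3+6+8+13)/5 = 31/5.
E[N | stage 4] = (4+5+8+12+13)/5 = 42/5.
E[N] = (1/4)·(46/5) + (1/4)·(26/3) + (1/4)·(31/5) + (1/4)·(42/5) = 487/60.

487/60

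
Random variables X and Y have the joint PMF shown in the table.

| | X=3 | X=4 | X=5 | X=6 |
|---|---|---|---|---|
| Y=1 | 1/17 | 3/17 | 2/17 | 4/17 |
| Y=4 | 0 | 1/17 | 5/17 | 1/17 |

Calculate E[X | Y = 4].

5

P(Y = 4) = 7/17.
Summing X·P(X=x,Y=y) over the conditioning event gives 35/17.
E[X | Y = 4] = (35/17) / (7/17) = 5.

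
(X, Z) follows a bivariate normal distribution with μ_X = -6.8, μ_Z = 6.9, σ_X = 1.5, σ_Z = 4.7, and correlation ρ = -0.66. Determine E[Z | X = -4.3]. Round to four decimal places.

For a bivariate normal, E[Z | X=x] = μ_Z + ρ·(σ_Z/σ_X)·(x − μ_X).
E[Z | X=-4.3] = 6.9 + (-0.66)·(4.7/1.5)·(-4.3 − (-6.8)) = 6.9 + (-2.068)·(2.5) = 1.7300.

1.7300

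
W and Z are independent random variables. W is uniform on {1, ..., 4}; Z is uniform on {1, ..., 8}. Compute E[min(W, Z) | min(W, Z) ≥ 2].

P(min(W, Z) ≥ 2) = 21/32.
Summing min(W,Z)·P(x,y) over outcomes with min(W, Z) ≥ 2 gives 59/32.
E[min(W, Z) | min(W, Z) ≥ 2] = (59/32) / (21/32) = 59/21.

59/21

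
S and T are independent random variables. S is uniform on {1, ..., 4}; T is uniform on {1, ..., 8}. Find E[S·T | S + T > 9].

145/6

P(S + T > 9) = 3/16.
Summing ST·P(x,y) over outcomes with S + T > 9 gives 145/32.
E[S·T | S + T > 9] = (145/32) / (3/16) = 145/6.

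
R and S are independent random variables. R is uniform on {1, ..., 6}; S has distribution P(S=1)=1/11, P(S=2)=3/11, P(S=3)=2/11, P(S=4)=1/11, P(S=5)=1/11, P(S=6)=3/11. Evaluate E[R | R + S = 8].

P(R + S = 8) = 5/33.
Summing R·P(x,y) over outcomes with R + S = 8 gives 41/66.
E[R | R + S = 8] = (41/66) / (5/33) = 41/10.

41/10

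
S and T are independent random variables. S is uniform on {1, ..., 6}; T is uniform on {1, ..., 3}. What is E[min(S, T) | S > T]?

11/6

P(S > T) = 2/3.
Summing min(S,T)·P(x,y) over outcomes with S > T gives 11/9.
E[min(S, T) | S > T] = (11/9) / (2/3) = 11/6.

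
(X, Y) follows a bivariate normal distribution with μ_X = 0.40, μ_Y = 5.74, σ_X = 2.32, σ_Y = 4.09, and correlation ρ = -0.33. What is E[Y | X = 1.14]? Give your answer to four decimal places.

The regression of Y on X has slope ρ·σ_Y/σ_X and passes through (μ_X, μ_Y).
E[Y | X=1.14] = 5.74 + (-0.33)·(4.09/2.32)·(1.14 − (0.40)) = 5.74 + (-0.58177)·(0.74) = 5.3095.

5.3095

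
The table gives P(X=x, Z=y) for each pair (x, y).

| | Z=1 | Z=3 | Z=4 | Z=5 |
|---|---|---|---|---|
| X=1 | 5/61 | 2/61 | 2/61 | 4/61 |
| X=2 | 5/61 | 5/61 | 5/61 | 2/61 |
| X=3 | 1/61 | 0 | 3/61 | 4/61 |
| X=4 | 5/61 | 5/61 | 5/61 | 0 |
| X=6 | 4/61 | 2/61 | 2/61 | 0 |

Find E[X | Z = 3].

22/7

P(Z = 3) = 14/61.
Σ X·P over the event = 1·(2/61) + 2·(5/61) + 4·(5/61) + 6·(2/61) = 44/61.
E[X | Z = 3] = (44/61) / (14/61) = 22/7.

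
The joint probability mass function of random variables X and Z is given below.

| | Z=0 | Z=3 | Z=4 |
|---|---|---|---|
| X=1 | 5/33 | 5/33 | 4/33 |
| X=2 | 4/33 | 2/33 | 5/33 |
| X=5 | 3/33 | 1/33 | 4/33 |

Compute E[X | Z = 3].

7/4

P(Z = 3) = 8/33.
Summing X·P(X=x,Z=y) over the conditioning event gives 14/33.
E[X | Z = 3] = (14/33) / (8/33) = 7/4.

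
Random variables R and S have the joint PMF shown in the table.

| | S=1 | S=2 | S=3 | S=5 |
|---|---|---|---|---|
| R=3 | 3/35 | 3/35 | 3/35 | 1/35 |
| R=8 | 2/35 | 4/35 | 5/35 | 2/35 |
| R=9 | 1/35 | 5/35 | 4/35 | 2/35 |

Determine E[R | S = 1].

17/3

P(S = 1) = 6/35.
Σ R·P over the event = 3·(3/35) + 8·(2/35) + 9·(1/35) = 34/35.
E[R | S = 1] = (34/35) / (6/35) = 17/3.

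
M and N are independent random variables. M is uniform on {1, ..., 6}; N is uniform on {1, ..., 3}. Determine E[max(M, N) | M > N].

P(M > N) = 2/3.
Summing max(M,N)·P(x,y) over outcomes with M > N gives 53/18.
E[max(M, N) | M > N] = (53/18) / (2/3) = 53/12.

53/12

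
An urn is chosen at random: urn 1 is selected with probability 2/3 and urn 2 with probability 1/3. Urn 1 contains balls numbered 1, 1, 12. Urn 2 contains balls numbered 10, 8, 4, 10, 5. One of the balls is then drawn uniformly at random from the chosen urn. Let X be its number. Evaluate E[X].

E[X | urn 1] = (1+1+12)/3 = 14/3.
E[X | urn 2] = (10+8+4+10+5)/5 = 37/5.
By the law of total expectation,
E[X] = (2/3)·(14/3) + (1/3)·(37/5) = 251/45.

251/45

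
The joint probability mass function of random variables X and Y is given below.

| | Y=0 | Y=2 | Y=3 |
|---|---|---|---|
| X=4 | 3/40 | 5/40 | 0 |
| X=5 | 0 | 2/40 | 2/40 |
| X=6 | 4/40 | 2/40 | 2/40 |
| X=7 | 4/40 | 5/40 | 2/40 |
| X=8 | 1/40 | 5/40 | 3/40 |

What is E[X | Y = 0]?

6

P(Y = 0) = 3/10.
Σ X·P over the event = 4·(3/40) + 6·(4/40) + 7·(4/40) + 8·(1/40) = 9/5.
E[X | Y = 0] = (9/5) / (3/10) = 6.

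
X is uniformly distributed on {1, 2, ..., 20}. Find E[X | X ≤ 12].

Given X ≤ 12, X is equally likely to be any of {1, 2, 3, 4, 5, 6, 7, 8, 9, 10, 11, 12}.
E[X | X ≤ 12] = (1 + 2 + 3 + 4 + 5 + 6 + 7 + 8 + 9 + 10 + 11 + 12) / 12 = 13/2.

13/2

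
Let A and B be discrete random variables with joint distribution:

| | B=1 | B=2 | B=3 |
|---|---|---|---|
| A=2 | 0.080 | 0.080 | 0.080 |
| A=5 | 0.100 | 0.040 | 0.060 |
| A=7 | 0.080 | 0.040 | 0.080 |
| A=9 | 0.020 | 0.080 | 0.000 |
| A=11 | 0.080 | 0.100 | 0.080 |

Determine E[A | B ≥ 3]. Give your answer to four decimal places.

P(B ≥ 3) = 0.300.
Σ A·P over the event = 2·(0.080) + 5·(0.060) + 7·(0.080) + 11·(0.080) = 1.900.
E[A | B ≥ 3] = (1.900) / (0.300) = 6.3333.

6.3333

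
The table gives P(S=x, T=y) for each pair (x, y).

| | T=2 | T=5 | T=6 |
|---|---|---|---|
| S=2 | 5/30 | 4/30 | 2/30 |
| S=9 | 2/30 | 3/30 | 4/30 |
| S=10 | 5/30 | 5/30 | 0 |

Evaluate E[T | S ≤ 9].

P(S ≤ 9) = 2/3.
Σ T·P over the event = 2·(5/30) + 5·(4/30) + 6·(2/30) + 2·(2/30) + 5·(3/30) + 6·(4/30) = 17/6.
E[T | S ≤ 9] = (17/6) / (2/3) = 17/4.

17/4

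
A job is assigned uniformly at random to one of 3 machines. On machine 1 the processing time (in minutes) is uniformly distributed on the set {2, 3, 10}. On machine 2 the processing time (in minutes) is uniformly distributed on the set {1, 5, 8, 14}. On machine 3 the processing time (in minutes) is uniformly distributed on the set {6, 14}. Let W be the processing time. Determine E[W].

E[W | machine 1] = (2+3+10)/3 = 5.
E[W | machine 2] = (1+5+8+14)/4 = 7.
E[W | machine 3] = (6+14)/2 = 10.
E[W] = (1/3)·(5) + (1/3)·(7) + (1/3)·(10) = 22/3.

22/3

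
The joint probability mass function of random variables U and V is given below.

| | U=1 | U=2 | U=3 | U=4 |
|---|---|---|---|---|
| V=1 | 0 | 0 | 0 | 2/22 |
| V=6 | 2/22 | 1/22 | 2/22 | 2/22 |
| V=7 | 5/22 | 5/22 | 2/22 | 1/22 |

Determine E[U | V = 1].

P(V = 1) = 1/11.
Σ U·P over the event = 4·(2/22) = 4/11.
E[U | V = 1] = (4/11) / (1/11) = 4.

4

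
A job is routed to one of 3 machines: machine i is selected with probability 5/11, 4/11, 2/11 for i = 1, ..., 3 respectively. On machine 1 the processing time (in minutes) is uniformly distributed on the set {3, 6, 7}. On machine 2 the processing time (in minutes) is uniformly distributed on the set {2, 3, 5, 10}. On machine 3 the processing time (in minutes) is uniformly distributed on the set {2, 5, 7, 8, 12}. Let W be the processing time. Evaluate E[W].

904/165

E[W | machine 1] = (3+6+7)/3 = 16/3.
E[W | machine 2] = (2+3+5+10)/4 = 5.
E[W | machine 3] = (2+5+7+8+12)/5 = 34/5.
E[W] = (5/11)·(16/3) + (4/11)·(5) + (2/11)·(34/5) = 904/165.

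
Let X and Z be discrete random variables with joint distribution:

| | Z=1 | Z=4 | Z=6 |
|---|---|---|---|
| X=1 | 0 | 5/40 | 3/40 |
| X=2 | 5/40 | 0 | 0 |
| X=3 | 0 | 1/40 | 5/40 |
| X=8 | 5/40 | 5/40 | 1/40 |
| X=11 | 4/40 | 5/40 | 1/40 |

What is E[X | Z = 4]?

103/16

P(Z = 4) = 2/5.
Σ X·P over the event = 1·(5/40) + 3·(1/40) + 8·(5/40) + 11·(5/40) = 103/40.
E[X | Z = 4] = (103/40) / (2/5) = 103/16.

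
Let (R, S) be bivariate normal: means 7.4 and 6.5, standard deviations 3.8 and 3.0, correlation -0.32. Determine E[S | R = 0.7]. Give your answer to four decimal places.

For a bivariate normal, E[S | R=x] = μ_S + ρ·(σ_S/σ_R)·(x − μ_R).
E[S | R=0.7] = 6.5 + (-0.32)·(3.0/3.8)·(0.7 − (7.4)) = 6.5 + (-0.25263)·(-6.7) = 8.1926.

8.1926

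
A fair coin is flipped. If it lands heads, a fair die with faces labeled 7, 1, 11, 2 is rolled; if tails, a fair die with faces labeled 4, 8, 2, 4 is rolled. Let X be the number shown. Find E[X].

E[X | heads] = (7+1+11+2)/4 = 21/4.
E[X | tails] = (4+8+2+4)/4 = 9/2.
By the law of total expectation,
E[X] = (1/2)·(21/4) + (1/2)·(9/2) = 39/8.

39/8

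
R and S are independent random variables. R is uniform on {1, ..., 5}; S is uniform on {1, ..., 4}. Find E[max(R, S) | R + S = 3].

2

Outcomes with R + S = 3: (1,2), (2,1), each with probability 1/20.
E[max(R, S) | R + S = 3] = (2 + 2) / 2 = 2.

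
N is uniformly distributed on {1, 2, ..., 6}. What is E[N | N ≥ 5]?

11/2

Given N ≥ 5, N is equally likely to be any of {5, 6}.
E[N | N ≥ 5] = (5 + 6) / 2 = 11/2.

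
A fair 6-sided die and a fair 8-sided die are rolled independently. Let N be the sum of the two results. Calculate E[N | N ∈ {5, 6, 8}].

98/15

P(N ∈ {5, 6, 8}) = 5/16.
Σ over the event: 5·1/12 + 6·5/48 + 8·1/8 = 49/24.
E[N | N ∈ {5, 6, 8}] = (49/24) / (5/16) = 98/15.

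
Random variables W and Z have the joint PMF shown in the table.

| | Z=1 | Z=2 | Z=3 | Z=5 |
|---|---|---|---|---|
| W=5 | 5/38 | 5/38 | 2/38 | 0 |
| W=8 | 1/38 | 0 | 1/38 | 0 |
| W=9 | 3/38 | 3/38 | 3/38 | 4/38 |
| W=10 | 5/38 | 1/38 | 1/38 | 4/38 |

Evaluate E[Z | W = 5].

P(W = 5) = 6/19.
Σ Z·P over the event = 1·(5/38) + 2·(5/38) + 3·(2/38) = 21/38.
E[Z | W = 5] = (21/38) / (6/19) = 7/4.

7/4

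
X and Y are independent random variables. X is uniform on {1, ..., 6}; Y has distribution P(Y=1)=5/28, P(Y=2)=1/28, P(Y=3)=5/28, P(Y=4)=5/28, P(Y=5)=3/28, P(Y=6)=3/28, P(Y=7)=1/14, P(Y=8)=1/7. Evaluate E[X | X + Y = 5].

P(X + Y = 5) = 2/21.
Summing X·P(x,y) over outcomes with X + Y = 5 gives 19/84.
E[X | X + Y = 5] = (19/84) / (2/21) = 19/8.

19/8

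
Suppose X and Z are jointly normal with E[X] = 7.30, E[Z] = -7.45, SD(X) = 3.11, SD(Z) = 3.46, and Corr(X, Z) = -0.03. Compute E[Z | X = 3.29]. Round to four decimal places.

-7.3162

E[Z | X=x] = μ_Z + ρ(σ_Z/σ_X)(x − μ_X) for jointly normal variables.
E[Z | X=3.29] = -7.45 + (-0.03)·(3.46/3.11)·(3.29 − (7.30)) = -7.45 + (-0.033376)·(-4.01) = -7.3162.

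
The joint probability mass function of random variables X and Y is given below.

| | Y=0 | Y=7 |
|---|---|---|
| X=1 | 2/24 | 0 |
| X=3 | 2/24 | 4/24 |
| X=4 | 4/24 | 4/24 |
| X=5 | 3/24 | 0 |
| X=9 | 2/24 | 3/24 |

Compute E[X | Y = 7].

5

P(Y = 7) = 11/24.
Σ X·P over the event = 3·(4/24) + 4·(4/24) + 9·(3/24) = 55/24.
E[X | Y = 7] = (55/24) / (11/24) = 5.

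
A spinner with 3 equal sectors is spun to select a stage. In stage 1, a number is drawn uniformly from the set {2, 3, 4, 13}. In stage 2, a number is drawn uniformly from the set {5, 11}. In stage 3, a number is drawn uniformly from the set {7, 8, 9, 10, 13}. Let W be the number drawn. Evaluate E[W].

229/30

E[W | stage 1] = (2+3+4+13)/4 = 11/2.
E[W | stage 2] = (5+11)/2 = 8.
E[W | stage 3] = (7+8+9+10+13)/5 = 47/5.
By the law of total expectation,
E[W] = (1/3)·(11/2) + (1/3)·(8) + (1/3)·(47/5) = 229/30.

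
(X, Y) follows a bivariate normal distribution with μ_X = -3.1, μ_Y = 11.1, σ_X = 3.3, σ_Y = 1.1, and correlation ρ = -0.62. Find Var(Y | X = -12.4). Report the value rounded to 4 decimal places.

For a bivariate normal, Var(Y | X=x) = σ_Y²(1 − ρ²).
Var(Y | X=-12.4) = (1.1)²·(1 − (-0.62)²) = 1.21·0.6156 = 0.7449.

0.7449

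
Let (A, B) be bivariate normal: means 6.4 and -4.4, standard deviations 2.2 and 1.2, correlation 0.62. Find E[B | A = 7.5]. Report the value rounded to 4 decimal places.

E[B | A=x] = μ_B + ρ(σ_B/σ_A)(x − μ_A) for jointly normal variables.
E[B | A=7.5] = -4.4 + (0.62)·(1.2/2.2)·(7.5 − (6.4)) = -4.4 + (0.33818)·(1.1) = -4.0280.

-4.0280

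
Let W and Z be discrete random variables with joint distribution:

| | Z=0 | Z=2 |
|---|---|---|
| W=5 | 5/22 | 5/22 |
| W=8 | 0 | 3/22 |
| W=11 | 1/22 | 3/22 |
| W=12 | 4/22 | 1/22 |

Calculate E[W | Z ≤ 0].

42/5

P(Z ≤ 0) = 5/11.
Σ W·P over the event = 5·(5/22) + 11·(1/22) + 12·(4/22) = 42/11.
E[W | Z ≤ 0] = (42/11) / (5/11) = 42/5.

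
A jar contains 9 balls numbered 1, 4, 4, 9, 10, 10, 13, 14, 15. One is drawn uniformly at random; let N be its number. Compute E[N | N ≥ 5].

P(N ≥ 5) = 2/3.
Σ over the event: 9·1/9 + 10·2/9 + 13·1/9 + 14·1/9 + 15·1/9 = 71/9.
E[N | N ≥ 5] = (71/9) / (2/3) = 71/6.

71/6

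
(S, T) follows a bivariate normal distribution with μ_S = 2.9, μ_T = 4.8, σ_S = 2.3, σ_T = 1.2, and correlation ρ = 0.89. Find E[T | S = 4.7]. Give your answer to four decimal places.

E[T | S=x] = μ_T + ρ(σ_T/σ_S)(x − μ_S) for jointly normal variables.
E[T | S=4.7] = 4.8 + (0.89)·(1.2/2.3)·(4.7 − (2.9)) = 4.8 + (0.46435)·(1.8) = 5.6358.

5.6358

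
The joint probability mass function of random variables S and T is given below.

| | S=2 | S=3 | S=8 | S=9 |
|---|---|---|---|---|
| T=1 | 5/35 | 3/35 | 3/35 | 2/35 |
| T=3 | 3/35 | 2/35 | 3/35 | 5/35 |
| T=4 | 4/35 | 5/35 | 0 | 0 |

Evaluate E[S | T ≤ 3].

P(T ≤ 3) = 26/35.
Summing S·P(S=x,T=y) over the conditioning event gives 142/35.
E[S | T ≤ 3] = (142/35) / (26/35) = 71/13.

71/13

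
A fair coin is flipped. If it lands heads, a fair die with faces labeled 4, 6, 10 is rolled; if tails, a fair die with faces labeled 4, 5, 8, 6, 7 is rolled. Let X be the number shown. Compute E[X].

E[X | heads] = (4+6+10)/3 = 20/3.
E[X | tails] = (4+5+8+6+7)/5 = 6.
E[X] = (1/2)·(20/3) + (1/2)·(6) = 19/3.

19/3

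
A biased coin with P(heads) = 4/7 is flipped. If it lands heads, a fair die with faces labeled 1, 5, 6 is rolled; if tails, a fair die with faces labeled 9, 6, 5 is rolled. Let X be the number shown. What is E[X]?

E[X | heads] = (1+5+6)/3 = 4.
E[X | tails] = (9+6+5)/3 = 20/3.
By the law of total expectation,
E[X] = (4/7)·(4) + (3/7)·(20/3) = 36/7.

36/7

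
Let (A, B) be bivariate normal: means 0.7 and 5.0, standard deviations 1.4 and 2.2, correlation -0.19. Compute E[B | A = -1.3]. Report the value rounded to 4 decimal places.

For a bivariate normal, E[B | A=x] = μ_B + ρ·(σ_B/σ_A)·(x − μ_A).
E[B | A=-1.3] = 5.0 + (-0.19)·(2.2/1.4)·(-1.3 − (0.7)) = 5.0 + (-0.29857)·(-2) = 5.5971.

5.5971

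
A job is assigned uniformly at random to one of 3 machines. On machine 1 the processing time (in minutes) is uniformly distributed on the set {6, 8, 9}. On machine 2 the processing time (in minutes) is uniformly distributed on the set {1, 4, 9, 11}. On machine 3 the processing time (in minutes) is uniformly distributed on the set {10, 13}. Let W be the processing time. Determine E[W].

E[W | machine 1] = (6+8+9)/3 = 23/3.
E[W | machine 2] = (1+4+9+11)/4 = 25/4.
E[W | machine 3] = (10+13)/2 = 23/2.
E[W] = (1/3)·(23/3) + (1/3)·(25/4) + (1/3)·(23/2) = 305/36.

305/36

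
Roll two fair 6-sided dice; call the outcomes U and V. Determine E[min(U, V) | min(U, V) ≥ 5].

21/4

Outcomes with min(U, V) ≥ 5: (5,5), (5,6), (6,5), (6,6), each with probability 1/36.
E[min(U, V) | min(U, V) ≥ 5] = (5 + 5 + 5 + 6) / 4 = 21/4.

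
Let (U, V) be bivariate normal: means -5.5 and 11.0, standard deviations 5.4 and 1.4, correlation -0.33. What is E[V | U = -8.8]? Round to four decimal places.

E[V | U=x] = μ_V + ρ(σ_V/σ_U)(x − μ_U) for jointly normal variables.
E[V | U=-8.8] = 11.0 + (-0.33)·(1.4/5.4)·(-8.8 − (-5.5)) = 11.0 + (-0.085556)·(-3.3) = 11.2823.

11.2823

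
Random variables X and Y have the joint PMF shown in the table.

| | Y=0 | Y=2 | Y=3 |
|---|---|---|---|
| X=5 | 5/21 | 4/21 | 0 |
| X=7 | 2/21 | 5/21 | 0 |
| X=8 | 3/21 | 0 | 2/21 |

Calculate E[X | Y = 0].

63/10

P(Y = 0) = 10/21.
Σ X·P over the event = 5·(5/21) + 7·(2/21) + 8·(3/21) = 3.
E[X | Y = 0] = (3) / (10/21) = 63/10.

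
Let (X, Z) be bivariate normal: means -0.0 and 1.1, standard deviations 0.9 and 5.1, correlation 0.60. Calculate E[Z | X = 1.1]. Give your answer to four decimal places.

E[Z | X=x] = μ_Z + ρ(σ_Z/σ_X)(x − μ_X) for jointly normal variables.
E[Z | X=1.1] = 1.1 + (0.60)·(5.1/0.9)·(1.1 − (-0.0)) = 1.1 + (3.4)·(1.1) = 4.8400.

4.8400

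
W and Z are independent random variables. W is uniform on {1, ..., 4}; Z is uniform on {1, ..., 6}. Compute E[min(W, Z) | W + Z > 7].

10/3

Outcomes with W + Z > 7: (2,6), (3,5), (3,6), (4,4), (4,5), (4,6), each with probability 1/24.
E[min(W, Z) | W + Z > 7] = (2 + 3 + 3 + 4 + 4 + 4) / 6 = 10/3.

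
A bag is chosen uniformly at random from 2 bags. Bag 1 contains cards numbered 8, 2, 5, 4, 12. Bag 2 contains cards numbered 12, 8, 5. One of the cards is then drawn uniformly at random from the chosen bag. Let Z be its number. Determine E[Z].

109/15

E[Z | bag 1] = (8+2+5+4+12)/5 = 31/5.
E[Z | bag 2] = (12+8+5)/3 = 25/3.
E[Z] = (1/2)·(31/5) + (1/2)·(25/3) = 109/15.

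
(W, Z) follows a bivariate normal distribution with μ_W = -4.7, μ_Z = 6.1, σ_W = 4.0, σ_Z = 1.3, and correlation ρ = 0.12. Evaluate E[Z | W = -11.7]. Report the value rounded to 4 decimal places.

5.8270

E[Z | W=x] = μ_Z + ρ(σ_Z/σ_W)(x − μ_W) for jointly normal variables.
E[Z | W=-11.7] = 6.1 + (0.12)·(1.3/4.0)·(-11.7 − (-4.7)) = 6.1 + (0.039)·(-7) = 5.8270.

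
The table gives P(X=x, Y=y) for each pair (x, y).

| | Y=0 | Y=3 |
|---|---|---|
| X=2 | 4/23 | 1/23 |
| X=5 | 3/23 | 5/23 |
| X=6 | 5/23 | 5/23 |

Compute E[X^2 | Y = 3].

309/11

P(Y = 3) = 11/23.
Σ X^2·P over the event = 4·(1/23) + 25·(5/23) + 36·(5/23) = 309/23.
E[X^2 | Y = 3] = (309/23) / (11/23) = 309/11.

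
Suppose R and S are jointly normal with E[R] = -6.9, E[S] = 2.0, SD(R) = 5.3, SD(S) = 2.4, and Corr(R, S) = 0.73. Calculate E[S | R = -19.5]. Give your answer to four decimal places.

E[S | R=x] = μ_S + ρ(σ_S/σ_R)(x − μ_R) for jointly normal variables.
E[S | R=-19.5] = 2.0 + (0.73)·(2.4/5.3)·(-19.5 − (-6.9)) = 2.0 + (0.330566)·(-12.6) = -2.1651.

-2.1651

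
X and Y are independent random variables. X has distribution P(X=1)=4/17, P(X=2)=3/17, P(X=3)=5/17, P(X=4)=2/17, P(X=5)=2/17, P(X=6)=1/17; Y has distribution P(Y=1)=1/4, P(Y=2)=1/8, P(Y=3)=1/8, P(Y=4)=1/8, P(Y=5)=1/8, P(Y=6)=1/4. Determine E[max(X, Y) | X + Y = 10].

P(X + Y = 10) = 7/136.
Summing max(X,Y)·P(x,y) over outcomes with X + Y = 10 gives 5/17.
E[max(X, Y) | X + Y = 10] = (5/17) / (7/136) = 40/7.

40/7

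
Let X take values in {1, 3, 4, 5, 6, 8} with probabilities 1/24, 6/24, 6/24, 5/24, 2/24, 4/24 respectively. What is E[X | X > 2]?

111/23

P(X > 2) = 23/24.
Σ over the event: 3·1/4 + 4·1/4 + 5·5/24 + 6·1/12 + 8·1/6 = 37/8.
E[X | X > 2] = (37/8) / (23/24) = 111/23.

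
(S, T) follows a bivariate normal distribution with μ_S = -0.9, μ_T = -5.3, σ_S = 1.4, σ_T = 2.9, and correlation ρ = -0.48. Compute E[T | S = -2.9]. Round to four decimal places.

-3.3114

E[T | S=x] = μ_T + ρ(σ_T/σ_S)(x − μ_S) for jointly normal variables.
E[T | S=-2.9] = -5.3 + (-0.48)·(2.9/1.4)·(-2.9 − (-0.9)) = -5.3 + (-0.99429)·(-2) = -3.3114.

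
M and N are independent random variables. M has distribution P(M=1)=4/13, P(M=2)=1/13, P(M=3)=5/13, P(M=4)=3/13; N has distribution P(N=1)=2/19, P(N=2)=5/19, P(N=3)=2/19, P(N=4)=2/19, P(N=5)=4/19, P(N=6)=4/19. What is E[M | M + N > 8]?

39/11

P(M + N > 8) = 44/247.
Summing M·P(x,y) over outcomes with M + N > 8 gives 12/19.
E[M | M + N > 8] = (12/19) / (44/247) = 39/11.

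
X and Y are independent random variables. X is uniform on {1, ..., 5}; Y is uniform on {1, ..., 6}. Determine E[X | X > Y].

4

Outcomes with X > Y: (2,1), (3,1), (3,2), (4,1), (4,2), (4,3), (5,1), (5,2), (5,3), (5,4), each with probability 1/30.
E[X | X > Y] = (2 + 3 + 3 + 4 + 4 + 4 + 5 + 5 + 5 + 5) / 10 = 4.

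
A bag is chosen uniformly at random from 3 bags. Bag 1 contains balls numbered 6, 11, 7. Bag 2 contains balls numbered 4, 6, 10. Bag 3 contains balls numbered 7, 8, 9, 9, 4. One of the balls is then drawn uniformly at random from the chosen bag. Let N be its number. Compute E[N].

E[N | bag 1] = (6+11+7)/3 = 8.
E[N | bag 2] = (4+6+10)/3 = 20/3.
E[N | bag 3] = (7+8+9+9+4)/5 = 37/5.
By the law of total expectation,
E[N] = (1/3)·(8) + (1/3)·(20/3) + (1/3)·(37/5) = 331/45.

331/45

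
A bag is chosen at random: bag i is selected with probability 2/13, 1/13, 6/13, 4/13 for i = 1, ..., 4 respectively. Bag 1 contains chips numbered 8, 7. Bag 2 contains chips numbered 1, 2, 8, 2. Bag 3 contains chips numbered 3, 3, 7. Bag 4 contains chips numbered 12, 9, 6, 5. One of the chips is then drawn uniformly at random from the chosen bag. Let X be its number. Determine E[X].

E[X | bag 1] = (8+7)/2 = 15/2.
E[X | bag 2] = (1+2+8+2)/4 = 13/4.
E[X | bag 3] = (3+3+7)/3 = 13/3.
E[X | bag 4] = (12+9+6+5)/4 = 8.
By the law of total expectation,
E[X] = (2/13)·(15/2) + (1/13)·(13/4) + (6/13)·(13/3) + (4/13)·(8) = 305/52.

305/52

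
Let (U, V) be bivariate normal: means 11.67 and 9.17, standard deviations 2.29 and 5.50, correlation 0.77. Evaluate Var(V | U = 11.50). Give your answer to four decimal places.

12.3148

For a bivariate normal, Var(V | U=x) = σ_V²(1 − ρ²).
Var(V | U=11.50) = (5.50)²·(1 − (0.77)²) = 30.25·0.4071 = 12.3148.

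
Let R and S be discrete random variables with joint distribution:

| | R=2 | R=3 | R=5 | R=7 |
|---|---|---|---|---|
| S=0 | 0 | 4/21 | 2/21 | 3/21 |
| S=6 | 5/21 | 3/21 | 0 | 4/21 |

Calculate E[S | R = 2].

P(R = 2) = 5/21.
Σ S·P over the event = 6·(5/21) = 10/7.
E[S | R = 2] = (10/7) / (5/21) = 6.

6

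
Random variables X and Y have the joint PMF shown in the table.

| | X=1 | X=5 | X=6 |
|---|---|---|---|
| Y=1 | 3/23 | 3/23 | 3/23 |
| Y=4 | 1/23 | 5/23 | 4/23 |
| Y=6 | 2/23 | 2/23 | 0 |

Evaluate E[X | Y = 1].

4

P(Y = 1) = 9/23.
Σ X·P over the event = 1·(3/23) + 5·(3/23) + 6·(3/23) = 36/23.
E[X | Y = 1] = (36/23) / (9/23) = 4.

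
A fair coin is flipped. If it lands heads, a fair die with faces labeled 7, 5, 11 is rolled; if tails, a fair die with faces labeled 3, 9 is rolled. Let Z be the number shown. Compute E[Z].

E[Z | heads] = (7+5+11)/3 = 23/3.
E[Z | tails] = (3+9)/2 = 6.
By the law of total expectation,
E[Z] = (1/2)·(23/3) + (1/2)·(6) = 41/6.

41/6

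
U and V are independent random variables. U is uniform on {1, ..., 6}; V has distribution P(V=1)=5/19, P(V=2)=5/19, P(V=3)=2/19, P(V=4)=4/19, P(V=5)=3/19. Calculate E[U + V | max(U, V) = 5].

237/31

P(max(U, V) = 5) = 31/114.
Summing (U+V)·P(x,y) over outcomes with max(U, V) = 5 gives 79/38.
E[U + V | max(U, V) = 5] = (79/38) / (31/114) = 237/31.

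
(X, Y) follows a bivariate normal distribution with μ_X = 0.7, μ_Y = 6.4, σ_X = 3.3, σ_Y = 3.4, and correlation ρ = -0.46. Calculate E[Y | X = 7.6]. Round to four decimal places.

3.1298

E[Y | X=x] = μ_Y + ρ(σ_Y/σ_X)(x − μ_X) for jointly normal variables.
E[Y | X=7.6] = 6.4 + (-0.46)·(3.4/3.3)·(7.6 − (0.7)) = 6.4 + (-0.47394)·(6.9) = 3.1298.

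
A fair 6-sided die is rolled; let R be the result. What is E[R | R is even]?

4

Given R is even, R is equally likely to be any of {2, 4, 6}.
E[R | R is even] = (2 + 4 + 6) / 3 = 4.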